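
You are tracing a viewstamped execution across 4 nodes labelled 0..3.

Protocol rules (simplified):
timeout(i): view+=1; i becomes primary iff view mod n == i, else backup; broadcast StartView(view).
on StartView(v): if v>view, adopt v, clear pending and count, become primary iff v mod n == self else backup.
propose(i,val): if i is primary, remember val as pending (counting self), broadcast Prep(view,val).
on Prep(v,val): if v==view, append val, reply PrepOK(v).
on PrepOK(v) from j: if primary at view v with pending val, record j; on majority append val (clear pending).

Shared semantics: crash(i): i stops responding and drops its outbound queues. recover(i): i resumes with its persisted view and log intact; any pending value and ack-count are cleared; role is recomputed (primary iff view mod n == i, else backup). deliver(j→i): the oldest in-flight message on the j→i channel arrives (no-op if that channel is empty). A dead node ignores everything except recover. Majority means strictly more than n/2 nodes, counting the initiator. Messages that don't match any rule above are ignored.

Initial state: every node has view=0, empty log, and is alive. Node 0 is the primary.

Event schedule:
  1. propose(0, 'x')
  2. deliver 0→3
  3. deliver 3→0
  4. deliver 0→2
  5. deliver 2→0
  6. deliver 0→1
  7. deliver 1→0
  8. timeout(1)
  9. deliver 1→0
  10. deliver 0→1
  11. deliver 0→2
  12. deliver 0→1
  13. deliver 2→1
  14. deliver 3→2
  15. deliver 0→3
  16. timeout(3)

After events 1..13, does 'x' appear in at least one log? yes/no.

e1 propose(0,'x'): ·
e2 deliver 0→3: 3[back,v=0,x]
e3 deliver 3→0: ·
e4 deliver 0→2: 2[back,v=0,x]
e5 deliver 2→0: 0[prim,v=0,x]
e6 deliver 0→1: 1[back,v=0,x]
e7 deliver 1→0: ·
e8 timeout(1): 1[prim,v=1,x]
e9 deliver 1→0: 0[back,v=1,x]
e10 deliver 0→1: ·
e11 deliver 0→2: ·
e12 deliver 0→1: ·
e13 deliver 2→1: ·

yes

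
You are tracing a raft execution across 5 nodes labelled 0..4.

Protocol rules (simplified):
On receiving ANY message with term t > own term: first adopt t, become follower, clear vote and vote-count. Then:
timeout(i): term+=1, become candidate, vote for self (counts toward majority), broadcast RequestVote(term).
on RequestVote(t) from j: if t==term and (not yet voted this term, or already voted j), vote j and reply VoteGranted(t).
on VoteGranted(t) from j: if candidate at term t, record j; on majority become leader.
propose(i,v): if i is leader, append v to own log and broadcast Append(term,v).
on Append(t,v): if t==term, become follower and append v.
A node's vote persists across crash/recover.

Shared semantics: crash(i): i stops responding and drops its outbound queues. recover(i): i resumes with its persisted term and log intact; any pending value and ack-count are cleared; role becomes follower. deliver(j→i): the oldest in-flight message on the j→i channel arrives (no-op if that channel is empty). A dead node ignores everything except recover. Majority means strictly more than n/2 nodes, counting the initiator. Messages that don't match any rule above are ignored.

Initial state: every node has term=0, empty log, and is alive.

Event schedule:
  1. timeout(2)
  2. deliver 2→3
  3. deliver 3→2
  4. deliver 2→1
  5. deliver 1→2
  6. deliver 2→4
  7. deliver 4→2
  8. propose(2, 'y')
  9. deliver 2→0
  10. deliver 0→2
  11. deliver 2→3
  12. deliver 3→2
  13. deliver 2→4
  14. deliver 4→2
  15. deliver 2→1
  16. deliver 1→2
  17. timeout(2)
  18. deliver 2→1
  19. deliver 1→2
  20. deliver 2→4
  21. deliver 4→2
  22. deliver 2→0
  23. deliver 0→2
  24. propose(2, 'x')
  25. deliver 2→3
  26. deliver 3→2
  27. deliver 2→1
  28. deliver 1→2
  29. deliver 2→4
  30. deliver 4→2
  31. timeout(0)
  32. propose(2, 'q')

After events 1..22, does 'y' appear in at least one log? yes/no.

[1] timeout(2) → N2(cand t1 [-])
[2] deliver 2→3 → N3(foll t1 [-])
[3] deliver 3→2 → ∅
[4] deliver 2→1 → N1(foll t1 [-])
[5] deliver 1→2 → N2(lead t1 [-])
[6] deliver 2→4 → N4(foll t1 [-])
[7] deliver 4→2 → ∅
[8] propose(2,'y') → N2(lead t1 [y])
[9] deliver 2→0 → N0(foll t1 [-])
[10] deliver 0→2 → ∅
[11] deliver 2→3 → N3(foll t1 [y])
[12] deliver 3→2 → ∅
[13] deliver 2→4 → N4(foll t1 [y])
[14] deliver 4→2 → ∅
[15] deliver 2→1 → N1(foll t1 [y])
[16] deliver 1→2 → ∅
[17] timeout(2) → N2(cand t2 [y])
[18] deliver 2→1 → N1(foll t2 [y])
[19] deliver 1→2 → ∅
[20] deliver 2→4 → N4(foll t2 [y])
[21] deliver 4→2 → N2(lead t2 [y])
[22] deliver 2→0 → N0(foll t1 [y])

yes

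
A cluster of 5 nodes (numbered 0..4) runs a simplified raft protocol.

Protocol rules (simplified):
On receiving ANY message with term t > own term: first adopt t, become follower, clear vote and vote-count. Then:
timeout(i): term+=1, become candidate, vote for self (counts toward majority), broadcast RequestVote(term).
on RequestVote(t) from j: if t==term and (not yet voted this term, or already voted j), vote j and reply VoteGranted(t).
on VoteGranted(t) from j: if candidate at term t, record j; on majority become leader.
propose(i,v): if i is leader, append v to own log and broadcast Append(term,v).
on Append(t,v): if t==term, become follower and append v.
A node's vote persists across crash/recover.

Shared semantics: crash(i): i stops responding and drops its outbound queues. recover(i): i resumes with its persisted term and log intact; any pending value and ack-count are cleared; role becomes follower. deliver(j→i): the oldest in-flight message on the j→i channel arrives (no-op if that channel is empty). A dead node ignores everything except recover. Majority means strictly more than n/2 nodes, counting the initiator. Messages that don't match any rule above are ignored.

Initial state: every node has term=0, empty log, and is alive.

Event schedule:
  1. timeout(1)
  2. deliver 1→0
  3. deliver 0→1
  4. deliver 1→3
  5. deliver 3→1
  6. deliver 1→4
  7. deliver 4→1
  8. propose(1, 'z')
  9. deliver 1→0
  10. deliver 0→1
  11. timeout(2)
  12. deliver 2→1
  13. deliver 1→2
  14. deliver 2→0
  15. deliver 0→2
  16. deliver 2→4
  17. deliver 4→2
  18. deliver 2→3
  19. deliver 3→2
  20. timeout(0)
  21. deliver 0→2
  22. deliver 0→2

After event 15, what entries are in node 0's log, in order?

step 1 timeout(1): 1={cand,t=1,log=-}
step 2 deliver 1→0: 0={foll,t=1,log=-}
step 3 deliver 0→1: —
step 4 deliver 1→3: 3={foll,t=1,log=-}
step 5 deliver 3→1: 1={lead,t=1,log=-}
step 6 deliver 1→4: 4={foll,t=1,log=-}
step 7 deliver 4→1: —
step 8 propose(1,'z'): 1={lead,t=1,log=z}
step 9 deliver 1→0: 0={foll,t=1,log=z}
step 10 deliver 0→1: —
step 11 timeout(2): 2={cand,t=1,log=-}
step 12 deliver 2→1: —
step 13 deliver 1→2: —
step 14 deliver 2→0: —
step 15 deliver 0→2: —

z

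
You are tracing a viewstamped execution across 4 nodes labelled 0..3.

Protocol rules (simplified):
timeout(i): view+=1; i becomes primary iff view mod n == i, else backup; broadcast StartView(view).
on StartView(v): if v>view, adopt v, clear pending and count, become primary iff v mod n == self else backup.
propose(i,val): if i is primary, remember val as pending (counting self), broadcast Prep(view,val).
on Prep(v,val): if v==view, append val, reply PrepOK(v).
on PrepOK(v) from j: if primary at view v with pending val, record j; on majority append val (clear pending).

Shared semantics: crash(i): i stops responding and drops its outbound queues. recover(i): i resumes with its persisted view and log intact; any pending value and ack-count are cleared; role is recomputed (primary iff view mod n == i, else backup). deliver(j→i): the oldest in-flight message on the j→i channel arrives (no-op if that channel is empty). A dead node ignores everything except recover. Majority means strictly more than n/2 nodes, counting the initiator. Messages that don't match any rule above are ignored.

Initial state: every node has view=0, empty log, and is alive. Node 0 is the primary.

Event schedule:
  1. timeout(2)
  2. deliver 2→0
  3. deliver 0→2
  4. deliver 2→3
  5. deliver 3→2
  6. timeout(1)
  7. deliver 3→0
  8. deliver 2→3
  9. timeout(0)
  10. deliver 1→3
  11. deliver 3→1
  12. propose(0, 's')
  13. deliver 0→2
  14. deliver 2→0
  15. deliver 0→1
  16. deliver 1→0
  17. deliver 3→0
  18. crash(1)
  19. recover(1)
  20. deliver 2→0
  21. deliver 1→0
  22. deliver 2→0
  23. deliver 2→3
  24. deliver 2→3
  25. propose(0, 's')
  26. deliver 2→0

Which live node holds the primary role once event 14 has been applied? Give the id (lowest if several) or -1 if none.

step 1 timeout(2): 2={back,v=1,log=-}
step 2 deliver 2→0: 0={back,v=1,log=-}
step 3 deliver 0→2: —
step 4 deliver 2→3: 3={back,v=1,log=-}
step 5 deliver 3→2: —
step 6 timeout(1): 1={prim,v=1,log=-}
step 7 deliver 3→0: —
step 8 deliver 2→3: —
step 9 timeout(0): 0={back,v=2,log=-}
step 10 deliver 1→3: —
step 11 deliver 3→1: —
step 12 propose(0,'s'): —
step 13 deliver 0→2: 2={prim,v=2,log=-}
step 14 deliver 2→0: —

1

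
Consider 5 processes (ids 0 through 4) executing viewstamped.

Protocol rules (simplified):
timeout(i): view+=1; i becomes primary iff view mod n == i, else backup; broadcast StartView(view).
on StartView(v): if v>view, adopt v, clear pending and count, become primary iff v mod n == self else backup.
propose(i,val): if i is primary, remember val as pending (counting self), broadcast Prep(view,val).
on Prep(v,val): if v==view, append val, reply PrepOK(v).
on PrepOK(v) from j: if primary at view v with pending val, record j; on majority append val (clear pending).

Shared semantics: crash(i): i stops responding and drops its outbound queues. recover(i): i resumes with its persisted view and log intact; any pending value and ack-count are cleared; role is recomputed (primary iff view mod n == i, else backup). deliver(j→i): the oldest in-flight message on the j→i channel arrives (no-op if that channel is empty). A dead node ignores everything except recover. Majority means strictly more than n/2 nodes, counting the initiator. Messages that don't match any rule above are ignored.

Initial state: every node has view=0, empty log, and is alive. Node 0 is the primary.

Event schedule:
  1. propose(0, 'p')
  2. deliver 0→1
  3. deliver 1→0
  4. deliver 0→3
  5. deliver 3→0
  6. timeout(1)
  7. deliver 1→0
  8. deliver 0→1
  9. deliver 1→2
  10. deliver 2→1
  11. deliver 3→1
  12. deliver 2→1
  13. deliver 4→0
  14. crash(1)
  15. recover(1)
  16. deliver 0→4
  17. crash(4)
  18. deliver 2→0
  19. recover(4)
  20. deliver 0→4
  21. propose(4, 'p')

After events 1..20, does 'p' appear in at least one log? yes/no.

[1] propose(0,'p') → ∅
[2] deliver 0→1 → N1(back v0 [p])
[3] deliver 1→0 → ∅
[4] deliver 0→3 → N3(back v0 [p])
[5] deliver 3→0 → N0(prim v0 [p])
[6] timeout(1) → N1(prim v1 [p])
[7] deliver 1→0 → N0(back v1 [p])
[8] deliver 0→1 → ∅
[9] deliver 1→2 → N2(back v1 [-])
[10] deliver 2→1 → ∅
[11] deliver 3→1 → ∅
[12] deliver 2→1 → ∅
[13] deliver 4→0 → ∅
[14] crash(1) → N1(✗prim v1 [p])
[15] recover(1) → N1(prim v1 [p])
[16] deliver 0→4 → N4(back v0 [p])
[17] crash(4) → N4(✗back v0 [p])
[18] deliver 2→0 → ∅
[19] recover(4) → N4(back v0 [p])
[20] deliver 0→4 → ∅

yes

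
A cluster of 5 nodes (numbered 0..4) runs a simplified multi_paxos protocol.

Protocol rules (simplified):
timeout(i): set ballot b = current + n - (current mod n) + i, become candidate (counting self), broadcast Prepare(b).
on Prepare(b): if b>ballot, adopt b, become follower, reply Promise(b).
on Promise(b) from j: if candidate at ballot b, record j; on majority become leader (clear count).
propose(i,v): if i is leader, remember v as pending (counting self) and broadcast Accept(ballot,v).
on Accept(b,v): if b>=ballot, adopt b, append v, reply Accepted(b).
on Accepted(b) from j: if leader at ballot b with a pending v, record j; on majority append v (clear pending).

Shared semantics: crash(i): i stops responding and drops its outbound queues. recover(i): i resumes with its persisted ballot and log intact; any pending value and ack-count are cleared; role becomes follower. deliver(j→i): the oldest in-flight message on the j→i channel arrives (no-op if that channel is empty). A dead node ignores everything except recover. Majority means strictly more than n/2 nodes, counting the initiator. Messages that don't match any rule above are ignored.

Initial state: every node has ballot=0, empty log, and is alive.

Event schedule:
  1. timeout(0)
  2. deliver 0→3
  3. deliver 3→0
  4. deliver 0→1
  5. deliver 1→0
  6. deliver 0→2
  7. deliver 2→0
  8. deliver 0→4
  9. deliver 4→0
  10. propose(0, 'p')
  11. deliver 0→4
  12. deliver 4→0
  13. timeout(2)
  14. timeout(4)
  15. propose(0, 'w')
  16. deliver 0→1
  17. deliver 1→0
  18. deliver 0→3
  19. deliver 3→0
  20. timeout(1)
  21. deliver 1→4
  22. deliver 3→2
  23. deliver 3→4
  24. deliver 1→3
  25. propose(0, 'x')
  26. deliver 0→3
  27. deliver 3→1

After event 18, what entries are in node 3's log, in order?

p

after 1 — timeout(0): n0:cand/b5/[-]
after 2 — deliver 0→3: n3:foll/b5/[-]
after 3 — deliver 3→0: ·
after 4 — deliver 0→1: n1:foll/b5/[-]
after 5 — deliver 1→0: n0:lead/b5/[-]
after 6 — deliver 0→2: n2:foll/b5/[-]
after 7 — deliver 2→0: ·
after 8 — deliver 0→4: n4:foll/b5/[-]
after 9 — deliver 4→0: ·
after 10 — propose(0,'p'): ·
after 11 — deliver 0→4: n4:foll/b5/[p]
after 12 — deliver 4→0: ·
after 13 — timeout(2): n2:cand/b12/[-]
after 14 — timeout(4): n4:cand/b14/[p]
after 15 — propose(0,'w'): ·
after 16 — deliver 0→1: n1:foll/b5/[p]
after 17 — deliver 1→0: ·
after 18 — deliver 0→3: n3:foll/b5/[p]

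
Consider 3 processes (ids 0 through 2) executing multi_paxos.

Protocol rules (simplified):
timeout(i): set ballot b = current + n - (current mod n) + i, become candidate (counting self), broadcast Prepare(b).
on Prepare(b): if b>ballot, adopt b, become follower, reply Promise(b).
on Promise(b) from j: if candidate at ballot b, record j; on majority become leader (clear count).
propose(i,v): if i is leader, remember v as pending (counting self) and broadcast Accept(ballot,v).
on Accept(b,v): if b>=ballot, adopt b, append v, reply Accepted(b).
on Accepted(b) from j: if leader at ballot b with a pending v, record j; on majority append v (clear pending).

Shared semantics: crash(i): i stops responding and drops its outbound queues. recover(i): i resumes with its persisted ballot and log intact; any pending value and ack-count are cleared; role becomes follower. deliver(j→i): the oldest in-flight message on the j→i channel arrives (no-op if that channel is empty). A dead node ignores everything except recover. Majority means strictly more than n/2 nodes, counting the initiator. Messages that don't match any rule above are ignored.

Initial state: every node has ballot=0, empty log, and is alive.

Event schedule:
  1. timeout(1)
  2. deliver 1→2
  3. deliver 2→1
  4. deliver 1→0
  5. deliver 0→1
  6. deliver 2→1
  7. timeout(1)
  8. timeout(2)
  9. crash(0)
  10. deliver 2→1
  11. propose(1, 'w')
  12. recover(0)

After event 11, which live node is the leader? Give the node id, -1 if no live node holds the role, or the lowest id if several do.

-1

after 1 — timeout(1): n1:cand/b4/[-]
after 2 — deliver 1→2: n2:foll/b4/[-]
after 3 — deliver 2→1: n1:lead/b4/[-]
after 4 — deliver 1→0: n0:foll/b4/[-]
after 5 — deliver 0→1: ·
after 6 — deliver 2→1: ·
after 7 — timeout(1): n1:cand/b7/[-]
after 8 — timeout(2): n2:cand/b8/[-]
after 9 — crash(0): n0:✗foll/b4/[-]
after 10 — deliver 2→1: n1:foll/b8/[-]
after 11 — propose(1,'w'): ·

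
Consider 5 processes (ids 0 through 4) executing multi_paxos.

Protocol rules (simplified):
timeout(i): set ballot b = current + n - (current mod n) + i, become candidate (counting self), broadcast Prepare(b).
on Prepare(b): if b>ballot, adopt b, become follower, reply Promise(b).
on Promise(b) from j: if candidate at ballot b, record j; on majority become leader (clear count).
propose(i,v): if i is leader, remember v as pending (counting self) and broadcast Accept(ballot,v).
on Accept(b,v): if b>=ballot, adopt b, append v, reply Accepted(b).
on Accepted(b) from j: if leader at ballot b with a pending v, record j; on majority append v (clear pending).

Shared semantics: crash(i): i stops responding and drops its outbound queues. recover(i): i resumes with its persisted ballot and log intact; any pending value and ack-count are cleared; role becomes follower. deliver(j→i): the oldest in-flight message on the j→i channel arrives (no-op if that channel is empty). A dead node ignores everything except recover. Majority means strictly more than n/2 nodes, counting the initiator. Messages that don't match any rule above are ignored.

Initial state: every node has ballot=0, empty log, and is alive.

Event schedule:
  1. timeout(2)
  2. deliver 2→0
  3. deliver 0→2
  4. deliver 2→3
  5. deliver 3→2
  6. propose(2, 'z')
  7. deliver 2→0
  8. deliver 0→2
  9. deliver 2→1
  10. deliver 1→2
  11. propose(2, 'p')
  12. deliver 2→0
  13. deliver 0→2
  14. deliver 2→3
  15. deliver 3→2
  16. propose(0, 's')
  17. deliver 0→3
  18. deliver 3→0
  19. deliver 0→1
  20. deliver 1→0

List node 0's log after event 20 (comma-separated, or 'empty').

z,p

after 1 — timeout(2): n2:cand/b7/[-]
after 2 — deliver 2→0: n0:foll/b7/[-]
after 3 — deliver 0→2: ·
after 4 — deliver 2→3: n3:foll/b7/[-]
after 5 — deliver 3→2: n2:lead/b7/[-]
after 6 — propose(2,'z'): ·
after 7 — deliver 2→0: n0:foll/b7/[z]
after 8 — deliver 0→2: ·
after 9 — deliver 2→1: n1:foll/b7/[-]
after 10 — deliver 1→2: ·
after 11 — propose(2,'p'): ·
after 12 — deliver 2→0: n0:foll/b7/[z,p]
after 13 — deliver 0→2: ·
after 14 — deliver 2→3: n3:foll/b7/[z]
after 15 — deliver 3→2: n2:lead/b7/[p]
after 16 — propose(0,'s'): ·
after 17 — deliver 0→3: ·
after 18 — deliver 3→0: ·
after 19 — deliver 0→1: ·
after 20 — deliver 1→0: ·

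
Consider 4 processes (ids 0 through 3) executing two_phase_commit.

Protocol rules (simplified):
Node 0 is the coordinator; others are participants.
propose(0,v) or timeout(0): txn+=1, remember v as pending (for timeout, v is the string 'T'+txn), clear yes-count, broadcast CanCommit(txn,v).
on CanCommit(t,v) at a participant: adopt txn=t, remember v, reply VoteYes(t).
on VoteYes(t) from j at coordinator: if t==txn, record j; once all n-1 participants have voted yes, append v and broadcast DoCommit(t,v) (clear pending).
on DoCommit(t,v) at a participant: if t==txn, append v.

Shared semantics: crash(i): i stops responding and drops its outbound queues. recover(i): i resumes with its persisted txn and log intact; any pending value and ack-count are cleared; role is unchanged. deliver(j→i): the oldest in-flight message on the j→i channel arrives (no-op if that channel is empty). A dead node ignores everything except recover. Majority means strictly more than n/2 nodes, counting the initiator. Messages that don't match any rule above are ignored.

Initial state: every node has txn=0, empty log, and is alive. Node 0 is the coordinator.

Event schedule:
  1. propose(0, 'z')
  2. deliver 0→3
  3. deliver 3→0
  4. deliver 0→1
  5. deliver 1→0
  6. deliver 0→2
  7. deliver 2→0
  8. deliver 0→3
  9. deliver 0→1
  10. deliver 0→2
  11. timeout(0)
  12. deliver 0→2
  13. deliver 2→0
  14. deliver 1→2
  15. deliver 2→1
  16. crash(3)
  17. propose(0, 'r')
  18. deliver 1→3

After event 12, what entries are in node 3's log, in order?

z

e1 propose(0,'z'): 0[coor,t=1,-]
e2 deliver 0→3: 3[part,t=1,-]
e3 deliver 3→0: ·
e4 deliver 0→1: 1[part,t=1,-]
e5 deliver 1→0: ·
e6 deliver 0→2: 2[part,t=1,-]
e7 deliver 2→0: 0[coor,t=1,z]
e8 deliver 0→3: 3[part,t=1,z]
e9 deliver 0→1: 1[part,t=1,z]
e10 deliver 0→2: 2[part,t=1,z]
e11 timeout(0): 0[coor,t=2,z]
e12 deliver 0→2: 2[part,t=2,z]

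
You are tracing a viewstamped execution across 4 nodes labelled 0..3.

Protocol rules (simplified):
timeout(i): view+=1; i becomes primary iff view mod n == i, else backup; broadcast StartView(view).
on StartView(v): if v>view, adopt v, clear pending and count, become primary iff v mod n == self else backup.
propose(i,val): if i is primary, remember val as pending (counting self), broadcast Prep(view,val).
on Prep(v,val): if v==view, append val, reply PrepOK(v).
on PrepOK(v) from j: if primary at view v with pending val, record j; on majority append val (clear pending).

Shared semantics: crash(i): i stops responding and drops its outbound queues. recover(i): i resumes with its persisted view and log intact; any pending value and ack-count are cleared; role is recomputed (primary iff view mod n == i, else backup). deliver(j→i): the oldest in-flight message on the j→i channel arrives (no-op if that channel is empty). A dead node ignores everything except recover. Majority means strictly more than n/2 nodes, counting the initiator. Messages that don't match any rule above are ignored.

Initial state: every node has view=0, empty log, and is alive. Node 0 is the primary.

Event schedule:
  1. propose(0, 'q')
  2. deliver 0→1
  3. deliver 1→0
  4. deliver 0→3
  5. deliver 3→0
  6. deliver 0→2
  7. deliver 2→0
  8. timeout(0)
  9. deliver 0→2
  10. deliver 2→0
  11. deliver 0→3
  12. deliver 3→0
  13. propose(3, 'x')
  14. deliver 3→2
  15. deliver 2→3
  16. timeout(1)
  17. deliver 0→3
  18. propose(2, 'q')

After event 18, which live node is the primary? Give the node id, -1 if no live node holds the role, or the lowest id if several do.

e1 propose(0,'q'): ·
e2 deliver 0→1: 1[back,v=0,q]
e3 deliver 1→0: ·
e4 deliver 0→3: 3[back,v=0,q]
e5 deliver 3→0: 0[prim,v=0,q]
e6 deliver 0→2: 2[back,v=0,q]
e7 deliver 2→0: ·
e8 timeout(0): 0[back,v=1,q]
e9 deliver 0→2: 2[back,v=1,q]
e10 deliver 2→0: ·
e11 deliver 0→3: 3[back,v=1,q]
e12 deliver 3→0: ·
e13 propose(3,'x'): ·
e14 deliver 3→2: ·
e15 deliver 2→3: ·
e16 timeout(1): 1[prim,v=1,q]
e17 deliver 0→3: ·
e18 propose(2,'q'): ·

1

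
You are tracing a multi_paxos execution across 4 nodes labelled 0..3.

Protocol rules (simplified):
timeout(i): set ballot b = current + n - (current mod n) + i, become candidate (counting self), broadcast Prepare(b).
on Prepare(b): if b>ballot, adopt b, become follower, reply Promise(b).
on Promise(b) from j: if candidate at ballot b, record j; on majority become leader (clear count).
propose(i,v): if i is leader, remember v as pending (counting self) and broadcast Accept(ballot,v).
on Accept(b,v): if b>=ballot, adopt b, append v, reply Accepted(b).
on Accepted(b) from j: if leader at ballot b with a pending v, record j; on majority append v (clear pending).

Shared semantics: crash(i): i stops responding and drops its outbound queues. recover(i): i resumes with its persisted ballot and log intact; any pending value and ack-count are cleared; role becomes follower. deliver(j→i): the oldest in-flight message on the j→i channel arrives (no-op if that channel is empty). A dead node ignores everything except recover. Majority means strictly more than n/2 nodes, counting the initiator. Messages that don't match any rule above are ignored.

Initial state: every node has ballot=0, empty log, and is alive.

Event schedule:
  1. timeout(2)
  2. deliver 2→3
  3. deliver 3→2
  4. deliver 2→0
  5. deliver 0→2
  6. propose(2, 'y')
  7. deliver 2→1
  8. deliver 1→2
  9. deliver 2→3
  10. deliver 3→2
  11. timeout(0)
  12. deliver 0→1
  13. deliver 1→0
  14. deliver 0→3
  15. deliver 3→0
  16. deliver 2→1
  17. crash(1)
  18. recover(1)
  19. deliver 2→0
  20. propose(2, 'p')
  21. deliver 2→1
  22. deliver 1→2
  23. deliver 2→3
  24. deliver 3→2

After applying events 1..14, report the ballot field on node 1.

[1] timeout(2) → N2(cand b6 [-])
[2] deliver 2→3 → N3(foll b6 [-])
[3] deliver 3→2 → ∅
[4] deliver 2→0 → N0(foll b6 [-])
[5] deliver 0→2 → N2(lead b6 [-])
[6] propose(2,'y') → ∅
[7] deliver 2→1 → N1(foll b6 [-])
[8] deliver 1→2 → ∅
[9] deliver 2→3 → N3(foll b6 [y])
[10] deliver 3→2 → ∅
[11] timeout(0) → N0(cand b8 [-])
[12] deliver 0→1 → N1(foll b8 [-])
[13] deliver 1→0 → ∅
[14] deliver 0→3 → N3(foll b8 [y])

8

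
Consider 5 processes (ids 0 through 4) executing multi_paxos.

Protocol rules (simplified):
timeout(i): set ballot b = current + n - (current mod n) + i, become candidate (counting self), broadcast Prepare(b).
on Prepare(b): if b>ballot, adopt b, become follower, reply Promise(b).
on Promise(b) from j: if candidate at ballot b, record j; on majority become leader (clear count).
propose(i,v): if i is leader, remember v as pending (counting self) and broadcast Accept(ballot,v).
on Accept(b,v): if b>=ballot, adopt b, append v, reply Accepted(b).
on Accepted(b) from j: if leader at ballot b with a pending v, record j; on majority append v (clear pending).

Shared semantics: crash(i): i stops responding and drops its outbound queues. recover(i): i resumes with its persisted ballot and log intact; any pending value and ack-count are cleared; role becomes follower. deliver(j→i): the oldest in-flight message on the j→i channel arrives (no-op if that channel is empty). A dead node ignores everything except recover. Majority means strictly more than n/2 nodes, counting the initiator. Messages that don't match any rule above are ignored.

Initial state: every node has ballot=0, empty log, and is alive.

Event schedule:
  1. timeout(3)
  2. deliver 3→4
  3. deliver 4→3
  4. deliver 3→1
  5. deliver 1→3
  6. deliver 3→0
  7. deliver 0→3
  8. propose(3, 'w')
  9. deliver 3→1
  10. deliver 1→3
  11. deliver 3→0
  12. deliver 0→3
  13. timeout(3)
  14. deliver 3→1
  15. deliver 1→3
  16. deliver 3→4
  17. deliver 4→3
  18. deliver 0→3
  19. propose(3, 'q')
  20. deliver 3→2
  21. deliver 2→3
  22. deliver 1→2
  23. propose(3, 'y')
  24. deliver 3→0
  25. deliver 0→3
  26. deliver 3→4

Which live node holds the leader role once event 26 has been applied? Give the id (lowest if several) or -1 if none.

3

[1] timeout(3) → N3(cand b8 [-])
[2] deliver 3→4 → N4(foll b8 [-])
[3] deliver 4→3 → ∅
[4] deliver 3→1 → N1(foll b8 [-])
[5] deliver 1→3 → N3(lead b8 [-])
[6] deliver 3→0 → N0(foll b8 [-])
[7] deliver 0→3 → ∅
[8] propose(3,'w') → ∅
[9] deliver 3→1 → N1(foll b8 [w])
[10] deliver 1→3 → ∅
[11] deliver 3→0 → N0(foll b8 [w])
[12] deliver 0→3 → N3(lead b8 [w])
[13] timeout(3) → N3(cand b13 [w])
[14] deliver 3→1 → N1(foll b13 [w])
[15] deliver 1→3 → ∅
[16] deliver 3→4 → N4(foll b8 [w])
[17] deliver 4→3 → ∅
[18] deliver 0→3 → ∅
[19] propose(3,'q') → ∅
[20] deliver 3→2 → N2(foll b8 [-])
[21] deliver 2→3 → ∅
[22] deliver 1→2 → ∅
[23] propose(3,'y') → ∅
[24] deliver 3→0 → N0(foll b13 [w])
[25] deliver 0→3 → N3(lead b13 [w])
[26] deliver 3→4 → N4(foll b13 [w])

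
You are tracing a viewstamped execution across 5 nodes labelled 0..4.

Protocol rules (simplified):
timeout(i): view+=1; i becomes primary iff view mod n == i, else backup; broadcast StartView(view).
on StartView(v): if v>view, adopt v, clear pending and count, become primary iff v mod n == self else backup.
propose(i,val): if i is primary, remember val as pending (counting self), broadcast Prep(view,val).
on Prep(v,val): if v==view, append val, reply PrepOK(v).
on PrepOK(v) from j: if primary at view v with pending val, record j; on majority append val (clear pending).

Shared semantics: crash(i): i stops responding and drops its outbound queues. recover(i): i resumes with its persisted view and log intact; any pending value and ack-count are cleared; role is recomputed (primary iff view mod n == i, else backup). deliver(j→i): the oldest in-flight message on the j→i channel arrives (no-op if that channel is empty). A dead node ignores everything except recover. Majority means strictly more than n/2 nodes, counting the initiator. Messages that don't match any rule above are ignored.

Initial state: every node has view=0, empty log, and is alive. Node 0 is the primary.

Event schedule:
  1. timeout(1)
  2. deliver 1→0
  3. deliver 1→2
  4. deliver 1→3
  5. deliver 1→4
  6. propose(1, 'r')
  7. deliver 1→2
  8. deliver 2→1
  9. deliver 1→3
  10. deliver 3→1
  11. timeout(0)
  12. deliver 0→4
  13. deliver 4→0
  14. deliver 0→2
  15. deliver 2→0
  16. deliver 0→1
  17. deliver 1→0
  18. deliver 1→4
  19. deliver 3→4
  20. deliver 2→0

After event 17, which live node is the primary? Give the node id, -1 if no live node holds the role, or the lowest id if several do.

1. timeout(1):  <1:prim v1 ->
2. deliver 1→0:  <0:back v1 ->
3. deliver 1→2:  <2:back v1 ->
4. deliver 1→3:  <3:back v1 ->
5. deliver 1→4:  <4:back v1 ->
6. propose(1,'r'):  nop
7. deliver 1→2:  <2:back v1 r>
8. deliver 2→1:  nop
9. deliver 1→3:  <3:back v1 r>
10. deliver 3→1:  <1:prim v1 r>
11. timeout(0):  <0:back v2 ->
12. deliver 0→4:  <4:back v2 ->
13. deliver 4→0:  nop
14. deliver 0→2:  <2:prim v2 r>
15. deliver 2→0:  nop
16. deliver 0→1:  <1:back v2 r>
17. deliver 1→0:  nop

2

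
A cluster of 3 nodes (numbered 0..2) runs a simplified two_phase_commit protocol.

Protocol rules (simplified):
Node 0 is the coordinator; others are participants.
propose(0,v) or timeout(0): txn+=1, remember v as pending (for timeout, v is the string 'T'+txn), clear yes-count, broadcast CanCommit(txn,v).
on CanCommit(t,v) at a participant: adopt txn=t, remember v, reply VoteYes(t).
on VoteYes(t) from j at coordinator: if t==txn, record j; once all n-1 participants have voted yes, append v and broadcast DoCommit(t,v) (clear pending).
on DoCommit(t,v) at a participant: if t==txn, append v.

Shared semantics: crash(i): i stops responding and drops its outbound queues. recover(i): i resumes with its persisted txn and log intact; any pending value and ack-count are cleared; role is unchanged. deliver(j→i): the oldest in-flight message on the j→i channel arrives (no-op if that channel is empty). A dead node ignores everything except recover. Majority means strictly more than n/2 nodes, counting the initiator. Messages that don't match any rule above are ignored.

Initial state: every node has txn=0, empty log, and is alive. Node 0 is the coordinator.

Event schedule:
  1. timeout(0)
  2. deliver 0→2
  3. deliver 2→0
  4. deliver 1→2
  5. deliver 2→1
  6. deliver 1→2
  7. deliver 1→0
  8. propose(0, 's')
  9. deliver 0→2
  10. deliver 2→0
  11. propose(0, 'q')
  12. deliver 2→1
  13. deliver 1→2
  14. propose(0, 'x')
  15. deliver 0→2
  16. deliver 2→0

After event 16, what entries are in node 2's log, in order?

after 1 — timeout(0): n0:coor/t1/[-]
after 2 — deliver 0→2: n2:part/t1/[-]
after 3 — deliver 2→0: ·
after 4 — deliver 1→2: ·
after 5 — deliver 2→1: ·
after 6 — deliver 1→2: ·
after 7 — deliver 1→0: ·
after 8 — propose(0,'s'): n0:coor/t2/[-]
after 9 — deliver 0→2: n2:part/t2/[-]
after 10 — deliver 2→0: ·
after 11 — propose(0,'q'): n0:coor/t3/[-]
after 12 — deliver 2→1: ·
after 13 — deliver 1→2: ·
after 14 — propose(0,'x'): n0:coor/t4/[-]
after 15 — deliver 0→2: n2:part/t3/[-]
after 16 — deliver 2→0: ·

empty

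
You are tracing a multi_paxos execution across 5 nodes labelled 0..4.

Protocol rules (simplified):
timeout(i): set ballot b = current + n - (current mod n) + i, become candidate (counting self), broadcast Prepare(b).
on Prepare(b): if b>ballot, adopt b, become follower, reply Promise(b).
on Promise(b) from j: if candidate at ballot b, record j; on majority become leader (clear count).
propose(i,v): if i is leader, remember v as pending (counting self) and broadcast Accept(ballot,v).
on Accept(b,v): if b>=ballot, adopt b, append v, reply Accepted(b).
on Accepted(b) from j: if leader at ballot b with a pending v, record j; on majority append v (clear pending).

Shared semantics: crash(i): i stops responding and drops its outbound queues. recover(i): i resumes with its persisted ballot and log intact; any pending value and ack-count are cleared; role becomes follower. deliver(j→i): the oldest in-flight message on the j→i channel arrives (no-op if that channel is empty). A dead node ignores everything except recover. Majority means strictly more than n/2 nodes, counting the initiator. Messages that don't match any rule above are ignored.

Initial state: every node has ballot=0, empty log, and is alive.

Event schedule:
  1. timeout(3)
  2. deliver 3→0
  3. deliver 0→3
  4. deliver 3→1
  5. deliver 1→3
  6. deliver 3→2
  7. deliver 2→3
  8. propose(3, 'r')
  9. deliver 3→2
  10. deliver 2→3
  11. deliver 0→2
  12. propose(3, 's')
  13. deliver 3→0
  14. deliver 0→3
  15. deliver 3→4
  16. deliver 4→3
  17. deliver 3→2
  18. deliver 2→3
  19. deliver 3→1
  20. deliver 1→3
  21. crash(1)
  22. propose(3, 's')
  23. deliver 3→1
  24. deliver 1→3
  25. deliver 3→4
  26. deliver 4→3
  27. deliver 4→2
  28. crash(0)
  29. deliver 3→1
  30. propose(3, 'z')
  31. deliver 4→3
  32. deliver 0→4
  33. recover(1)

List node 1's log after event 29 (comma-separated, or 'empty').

after 1 — timeout(3): n3:cand/b8/[-]
after 2 — deliver 3→0: n0:foll/b8/[-]
after 3 — deliver 0→3: ·
after 4 — deliver 3→1: n1:foll/b8/[-]
after 5 — deliver 1→3: n3:lead/b8/[-]
after 6 — deliver 3→2: n2:foll/b8/[-]
after 7 — deliver 2→3: ·
after 8 — propose(3,'r'): ·
after 9 — deliver 3→2: n2:foll/b8/[r]
after 10 — deliver 2→3: ·
after 11 — deliver 0→2: ·
after 12 — propose(3,'s'): ·
after 13 — deliver 3→0: n0:foll/b8/[r]
after 14 — deliver 0→3: ·
after 15 — deliver 3→4: n4:foll/b8/[-]
after 16 — deliver 4→3: ·
after 17 — deliver 3→2: n2:foll/b8/[r,s]
after 18 — deliver 2→3: n3:lead/b8/[s]
after 19 — deliver 3→1: n1:foll/b8/[r]
after 20 — deliver 1→3: ·
after 21 — crash(1): n1:✗foll/b8/[r]
after 22 — propose(3,'s'): ·
after 23 — deliver 3→1: ·
after 24 — deliver 1→3: ·
after 25 — deliver 3→4: n4:foll/b8/[r]
after 26 — deliver 4→3: ·
after 27 — deliver 4→2: ·
after 28 — crash(0): n0:✗foll/b8/[r]
after 29 — deliver 3→1: ·

r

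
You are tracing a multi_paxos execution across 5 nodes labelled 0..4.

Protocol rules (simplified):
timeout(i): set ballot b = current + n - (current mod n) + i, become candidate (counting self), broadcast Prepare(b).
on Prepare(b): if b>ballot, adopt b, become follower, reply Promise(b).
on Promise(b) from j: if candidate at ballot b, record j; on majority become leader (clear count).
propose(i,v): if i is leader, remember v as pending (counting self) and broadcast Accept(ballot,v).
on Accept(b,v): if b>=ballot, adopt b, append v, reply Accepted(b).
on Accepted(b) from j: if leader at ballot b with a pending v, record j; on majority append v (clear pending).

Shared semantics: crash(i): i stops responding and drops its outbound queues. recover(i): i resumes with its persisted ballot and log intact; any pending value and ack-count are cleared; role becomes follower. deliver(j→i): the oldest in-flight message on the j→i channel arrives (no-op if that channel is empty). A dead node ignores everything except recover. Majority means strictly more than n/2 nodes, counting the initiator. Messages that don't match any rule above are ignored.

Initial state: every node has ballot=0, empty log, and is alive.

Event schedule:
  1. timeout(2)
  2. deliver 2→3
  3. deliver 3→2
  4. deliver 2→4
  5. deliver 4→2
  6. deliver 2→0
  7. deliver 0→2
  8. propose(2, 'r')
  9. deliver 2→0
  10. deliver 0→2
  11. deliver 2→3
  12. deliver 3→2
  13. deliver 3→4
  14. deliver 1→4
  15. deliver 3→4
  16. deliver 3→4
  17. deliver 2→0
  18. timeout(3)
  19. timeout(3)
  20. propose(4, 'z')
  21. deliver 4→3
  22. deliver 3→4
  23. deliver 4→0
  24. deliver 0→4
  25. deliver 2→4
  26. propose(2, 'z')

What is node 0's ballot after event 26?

7

after 1 — timeout(2): n2:cand/b7/[-]
after 2 — deliver 2→3: n3:foll/b7/[-]
after 3 — deliver 3→2: ·
after 4 — deliver 2→4: n4:foll/b7/[-]
after 5 — deliver 4→2: n2:lead/b7/[-]
after 6 — deliver 2→0: n0:foll/b7/[-]
after 7 — deliver 0→2: ·
after 8 — propose(2,'r'): ·
after 9 — deliver 2→0: n0:foll/b7/[r]
after 10 — deliver 0→2: ·
after 11 — deliver 2→3: n3:foll/b7/[r]
after 12 — deliver 3→2: n2:lead/b7/[r]
after 13 — deliver 3→4: ·
after 14 — deliver 1→4: ·
after 15 — deliver 3→4: ·
after 16 — deliver 3→4: ·
after 17 — deliver 2→0: ·
after 18 — timeout(3): n3:cand/b13/[r]
after 19 — timeout(3): n3:cand/b18/[r]
after 20 — propose(4,'z'): ·
after 21 — deliver 4→3: ·
after 22 — deliver 3→4: n4:foll/b13/[-]
after 23 — deliver 4→0: ·
after 24 — deliver 0→4: ·
after 25 — deliver 2→4: ·
after 26 — propose(2,'z'): ·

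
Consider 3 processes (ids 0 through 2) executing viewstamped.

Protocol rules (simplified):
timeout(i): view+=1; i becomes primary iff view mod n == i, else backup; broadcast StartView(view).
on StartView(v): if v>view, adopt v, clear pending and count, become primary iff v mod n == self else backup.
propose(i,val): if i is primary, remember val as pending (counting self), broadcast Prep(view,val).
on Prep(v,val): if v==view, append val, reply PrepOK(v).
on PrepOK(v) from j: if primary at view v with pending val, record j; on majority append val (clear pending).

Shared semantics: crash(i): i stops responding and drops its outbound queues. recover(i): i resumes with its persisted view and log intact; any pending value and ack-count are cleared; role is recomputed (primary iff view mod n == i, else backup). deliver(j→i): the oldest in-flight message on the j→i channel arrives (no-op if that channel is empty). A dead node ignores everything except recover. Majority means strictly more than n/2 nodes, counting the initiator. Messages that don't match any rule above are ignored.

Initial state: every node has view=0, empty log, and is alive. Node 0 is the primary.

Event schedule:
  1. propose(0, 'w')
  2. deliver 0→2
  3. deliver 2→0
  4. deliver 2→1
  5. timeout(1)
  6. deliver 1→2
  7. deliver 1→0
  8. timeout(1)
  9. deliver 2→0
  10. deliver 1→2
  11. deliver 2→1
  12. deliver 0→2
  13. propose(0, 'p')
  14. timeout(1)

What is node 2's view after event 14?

1. propose(0,'w'):  nop
2. deliver 0→2:  <2:back v0 w>
3. deliver 2→0:  <0:prim v0 w>
4. deliver 2→1:  nop
5. timeout(1):  <1:prim v1 ->
6. deliver 1→2:  <2:back v1 w>
7. deliver 1→0:  <0:back v1 w>
8. timeout(1):  <1:back v2 ->
9. deliver 2→0:  nop
10. deliver 1→2:  <2:prim v2 w>
11. deliver 2→1:  nop
12. deliver 0→2:  nop
13. propose(0,'p'):  nop
14. timeout(1):  <1:back v3 ->

2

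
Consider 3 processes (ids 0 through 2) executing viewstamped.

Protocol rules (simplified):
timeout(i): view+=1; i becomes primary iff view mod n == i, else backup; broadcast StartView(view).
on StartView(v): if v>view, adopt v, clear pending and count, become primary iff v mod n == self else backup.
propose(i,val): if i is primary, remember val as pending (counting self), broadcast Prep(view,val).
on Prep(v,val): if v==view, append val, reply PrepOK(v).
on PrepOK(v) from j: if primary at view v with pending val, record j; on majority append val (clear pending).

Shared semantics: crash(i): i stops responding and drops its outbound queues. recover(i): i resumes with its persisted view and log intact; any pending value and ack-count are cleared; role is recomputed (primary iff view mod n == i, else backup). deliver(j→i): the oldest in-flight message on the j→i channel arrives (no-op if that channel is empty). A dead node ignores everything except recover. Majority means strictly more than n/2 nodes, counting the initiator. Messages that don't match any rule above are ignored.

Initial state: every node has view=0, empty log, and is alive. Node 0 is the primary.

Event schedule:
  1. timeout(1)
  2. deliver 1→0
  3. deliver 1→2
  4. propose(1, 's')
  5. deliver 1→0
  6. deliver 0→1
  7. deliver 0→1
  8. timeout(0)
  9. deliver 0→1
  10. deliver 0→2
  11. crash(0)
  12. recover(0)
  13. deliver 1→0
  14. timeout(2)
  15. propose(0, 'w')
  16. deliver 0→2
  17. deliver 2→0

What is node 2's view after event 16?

[1] timeout(1) → N1(prim v1 [-])
[2] deliver 1→0 → N0(back v1 [-])
[3] deliver 1→2 → N2(back v1 [-])
[4] propose(1,'s') → ∅
[5] deliver 1→0 → N0(back v1 [s])
[6] deliver 0→1 → N1(prim v1 [s])
[7] deliver 0→1 → ∅
[8] timeout(0) → N0(back v2 [s])
[9] deliver 0→1 → N1(back v2 [s])
[10] deliver 0→2 → N2(prim v2 [-])
[11] crash(0) → N0(✗back v2 [s])
[12] recover(0) → N0(back v2 [s])
[13] deliver 1→0 → ∅
[14] timeout(2) → N2(back v3 [-])
[15] propose(0,'w') → ∅
[16] deliver 0→2 → ∅

3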